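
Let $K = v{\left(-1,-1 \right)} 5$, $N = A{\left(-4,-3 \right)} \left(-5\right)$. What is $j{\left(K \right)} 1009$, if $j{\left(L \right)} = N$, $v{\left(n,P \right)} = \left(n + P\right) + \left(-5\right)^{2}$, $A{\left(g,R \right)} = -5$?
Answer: $25225$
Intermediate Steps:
$v{\left(n,P \right)} = 25 + P + n$ ($v{\left(n,P \right)} = \left(P + n\right) + 25 = 25 + P + n$)
$N = 25$ ($N = \left(-5\right) \left(-5\right) = 25$)
$K = 115$ ($K = \left(25 - 1 - 1\right) 5 = 23 \cdot 5 = 115$)
$j{\left(L \right)} = 25$
$j{\left(K \right)} 1009 = 25 \cdot 1009 = 25225$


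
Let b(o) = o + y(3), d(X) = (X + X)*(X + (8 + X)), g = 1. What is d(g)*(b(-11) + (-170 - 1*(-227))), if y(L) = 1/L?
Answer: 2780/3 ≈ 926.67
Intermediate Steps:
y(L) = 1/L
d(X) = 2*X*(8 + 2*X) (d(X) = (2*X)*(8 + 2*X) = 2*X*(8 + 2*X))
b(o) = 1/3 + o (b(o) = o + 1/3 = 1/3 + o)
d(g)*(b(-11) + (-170 - 1*(-227))) = (4*1*(4 + 1))*((1/3 - 11) + (-170 - 1*(-227))) = (4*1*5)*(-32/3 + (-170 + 227)) = 20*(-32/3 + 57) = 20*(139/3) = 2780/3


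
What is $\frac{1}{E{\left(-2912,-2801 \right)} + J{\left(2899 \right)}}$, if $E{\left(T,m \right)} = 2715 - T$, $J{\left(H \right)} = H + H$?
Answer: $\frac{1}{11425} \approx 8.7527 \cdot 10^{-5}$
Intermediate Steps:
$J{\left(H \right)} = 2 H$
$\frac{1}{E{\left(-2912,-2801 \right)} + J{\left(2899 \right)}} = \frac{1}{\left(2715 - -2912\right) + 2 \cdot 2899} = \frac{1}{\left(2715 + 2912\right) + 5798} = \frac{1}{5627 + 5798} = \frac{1}{11425}$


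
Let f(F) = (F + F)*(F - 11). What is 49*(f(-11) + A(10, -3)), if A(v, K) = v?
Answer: 24206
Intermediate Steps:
f(F) = 2*F*(-11 + F) (f(F) = (2*F)*(-11 + F) = 2*F*(-11 + F))
49*(f(-11) + A(10, -3)) = 49*(2*(-11)*(-11 - 11) + 10) = 49*(2*(-11)*(-22) + 10) = 49*(484 + 10) = 49*494 = 24206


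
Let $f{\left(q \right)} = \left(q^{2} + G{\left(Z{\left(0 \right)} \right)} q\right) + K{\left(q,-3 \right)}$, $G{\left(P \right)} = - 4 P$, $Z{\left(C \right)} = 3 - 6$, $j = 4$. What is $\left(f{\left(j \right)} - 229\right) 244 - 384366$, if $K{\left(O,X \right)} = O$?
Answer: $-423650$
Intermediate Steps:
$Z{\left(C \right)} = -3$ ($Z{\left(C \right)} = 3 - 6 = -3$)
$f{\left(q \right)} = q^{2} + 13 q$ ($f{\left(q \right)} = \left(q^{2} + \left(-4\right) \left(-3\right) q\right) + q = \left(q^{2} + 12 q\right) + q = q^{2} + 13 q$)
$\left(f{\left(j \right)} - 229\right) 244 - 384366 = \left(4 \left(13 + 4\right) - 229\right) 244 - 384366 = \left(4 \cdot 17 - 229\right) 244 - 384366 = \left(68 - 229\right) 244 - 384366 = \left(-161\right) 244 - 384366 = -39284 - 384366 = -423650$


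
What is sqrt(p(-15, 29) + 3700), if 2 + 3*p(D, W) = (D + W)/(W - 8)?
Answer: 4*sqrt(2081)/3 ≈ 60.824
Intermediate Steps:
p(D, W) = -2/3 + (D + W)/(3*(-8 + W)) (p(D, W) = -2/3 + ((D + W)/(W - 8))/3 = -2/3 + ((D + W)/(-8 + W))/3 = -2/3 + (D + W)/(3*(-8 + W)))
sqrt(p(-15, 29) + 3700) = sqrt((16 - 15 - 1*29)/(3*(-8 + 29)) + 3700) = sqrt((1/3)*(16 - 15 - 29)/21 + 3700) = sqrt((1/3)*(1/21)*(-28) + 3700) = sqrt(-4/9 + 3700) = sqrt(33296/9) = 4*sqrt(2081)/3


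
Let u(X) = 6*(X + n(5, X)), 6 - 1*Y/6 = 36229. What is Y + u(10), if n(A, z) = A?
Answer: -217248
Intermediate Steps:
Y = -217338 (Y = 36 - 6*36229 = 36 - 217374 = -217338)
u(X) = 30 + 6*X (u(X) = 6*(X + 5) = 6*(5 + X) = 30 + 6*X)
Y + u(10) = -217338 + (30 + 6*10) = -217338 + (30 + 60) = -217338 + 90 = -217248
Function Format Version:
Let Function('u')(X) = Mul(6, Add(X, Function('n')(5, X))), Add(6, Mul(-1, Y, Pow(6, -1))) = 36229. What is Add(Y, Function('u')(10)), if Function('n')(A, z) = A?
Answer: -217248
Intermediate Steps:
Y = -217338 (Y = Add(36, Mul(-6, 36229)) = Add(36, -217374) = -217338)
Function('u')(X) = Add(30, Mul(6, X)) (Function('u')(X) = Mul(6, Add(X, 5)) = Mul(6, Add(5, X)) = Add(30, Mul(6, X)))
Add(Y, Function('u')(10)) = Add(-217338, Add(30, Mul(6, 10))) = Add(-217338, Add(30, 60)) = Add(-217338, 90) = -217248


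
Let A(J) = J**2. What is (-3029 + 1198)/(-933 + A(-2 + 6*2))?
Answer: 1831/833 ≈ 2.1981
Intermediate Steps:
(-3029 + 1198)/(-933 + A(-2 + 6*2)) = (-3029 + 1198)/(-933 + (-2 + 6*2)**2) = -1831/(-933 + (-2 + 12)**2) = -1831/(-933 + 10**2) = -1831/(-933 + 100) = -1831/(-833) = -1831*(-1/833) = 1831/833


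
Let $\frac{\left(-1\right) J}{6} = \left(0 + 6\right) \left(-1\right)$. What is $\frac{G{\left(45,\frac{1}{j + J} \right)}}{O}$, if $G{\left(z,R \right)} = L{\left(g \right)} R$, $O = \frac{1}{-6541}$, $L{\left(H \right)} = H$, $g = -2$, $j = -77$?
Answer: $- \frac{13082}{41} \approx -319.07$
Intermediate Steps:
$J = 36$ ($J = - 6 \left(0 + 6\right) \left(-1\right) = - 6 \cdot 6 \left(-1\right) = \left(-6\right) \left(-6\right) = 36$)
$O = - \frac{1}{6541} \approx -0.00015288$
$G{\left(z,R \right)} = - 2 R$
$\frac{G{\left(45,\frac{1}{j + J} \right)}}{O} = \frac{\left(-2\right) \frac{1}{-77 + 36}}{- \frac{1}{6541}} = - \frac{2}{-41} \left(-6541\right) = \left(-2\right) \left(- \frac{1}{41}\right) \left(-6541\right) = \frac{2}{41} \left(-6541\right) = - \frac{13082}{41}$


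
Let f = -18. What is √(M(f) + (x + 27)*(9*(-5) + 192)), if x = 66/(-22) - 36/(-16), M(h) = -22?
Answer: √15347/2 ≈ 61.942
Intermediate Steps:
x = -¾ (x = 66*(-1/22) - 36*(-1/16) = -3 + 9/4 = -¾ ≈ -0.75000)
√(M(f) + (x + 27)*(9*(-5) + 192)) = √(-22 + (-¾ + 27)*(9*(-5) + 192)) = √(-22 + 105*(-45 + 192)/4) = √(-22 + (105/4)*147) = √(-22 + 15435/4) = √(15347/4) = √15347/2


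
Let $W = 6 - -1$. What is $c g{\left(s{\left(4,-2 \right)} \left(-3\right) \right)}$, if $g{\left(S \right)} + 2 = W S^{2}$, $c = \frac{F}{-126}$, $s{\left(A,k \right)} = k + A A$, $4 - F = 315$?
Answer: $\frac{1919803}{63} \approx 30473.0$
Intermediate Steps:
$F = -311$ ($F = 4 - 315 = -311$)
$s{\left(A,k \right)} = k + A^{2}$
$W = 7$ ($W = 6 + 1 = 7$)
$c = \frac{311}{126}$ ($c = - \frac{311}{-126} = \left(-311\right) \left(- \frac{1}{126}\right) = \frac{311}{126} \approx 2.4683$)
$g{\left(S \right)} = -2 + 7 S^{2}$
$c g{\left(s{\left(4,-2 \right)} \left(-3\right) \right)} = \frac{311 \left(-2 + 7 \left(\left(-2 + 4^{2}\right) \left(-3\right)\right)^{2}\right)}{126} = \frac{311 \left(-2 + 7 \left(\left(-2 + 16\right) \left(-3\right)\right)^{2}\right)}{126} = \frac{311 \left(-2 + 7 \left(14 \left(-3\right)\right)^{2}\right)}{126} = \frac{311 \left(-2 + 7 \left(-42\right)^{2}\right)}{126} = \frac{311 \left(-2 + 7 \cdot 1764\right)}{126} = \frac{311 \left(-2 + 12348\right)}{126} = \frac{311}{126} \cdot 12346 = \frac{1919803}{63}$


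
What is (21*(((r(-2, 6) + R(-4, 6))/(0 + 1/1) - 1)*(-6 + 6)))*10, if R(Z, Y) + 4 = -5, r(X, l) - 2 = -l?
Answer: 0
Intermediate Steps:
r(X, l) = 2 - l
R(Z, Y) = -9 (R(Z, Y) = -4 - 5 = -9)
(21*(((r(-2, 6) + R(-4, 6))/(0 + 1/1) - 1)*(-6 + 6)))*10 = (21*((((2 - 1*6) - 9)/(0 + 1/1) - 1)*(-6 + 6)))*10 = (21*((((2 - 6) - 9)/(0 + 1) - 1)*0))*10 = (21*(((-4 - 9)/1 - 1)*0))*10 = (21*((-13*1 - 1)*0))*10 = (21*((-13 - 1)*0))*10 = (21*(-14*0))*10 = (21*0)*10 = 0*10 = 0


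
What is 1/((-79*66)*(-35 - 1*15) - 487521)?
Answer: -1/226821 ≈ -4.4088e-6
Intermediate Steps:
1/((-79*66)*(-35 - 1*15) - 487521) = 1/(-5214*(-35 - 15) - 487521) = 1/(-5214*(-50) - 487521) = 1/(260700 - 487521) = 1/(-226821) = -1/226821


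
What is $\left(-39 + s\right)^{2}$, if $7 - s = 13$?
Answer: $2025$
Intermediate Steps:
$s = -6$ ($s = 7 - 13 = -6$)
$\left(-39 + s\right)^{2} = \left(-39 - 6\right)^{2} = \left(-45\right)^{2} = 2025$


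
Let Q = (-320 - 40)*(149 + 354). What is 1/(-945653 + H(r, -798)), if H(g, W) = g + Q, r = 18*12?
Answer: -1/1126517 ≈ -8.8769e-7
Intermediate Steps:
r = 216
Q = -181080 (Q = -360*503 = -181080)
H(g, W) = -181080 + g (H(g, W) = g - 181080 = -181080 + g)
1/(-945653 + H(r, -798)) = 1/(-945653 + (-181080 + 216)) = 1/(-945653 - 180864) = 1/(-1126517) = -1/1126517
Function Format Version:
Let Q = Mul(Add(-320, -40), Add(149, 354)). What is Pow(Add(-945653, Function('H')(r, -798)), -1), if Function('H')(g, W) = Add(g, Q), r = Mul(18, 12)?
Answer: Rational(-1, 1126517) ≈ -8.8769e-7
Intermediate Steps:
r = 216
Q = -181080 (Q = Mul(-360, 503) = -181080)
Function('H')(g, W) = Add(-181080, g) (Function('H')(g, W) = Add(g, -181080) = Add(-181080, g))
Pow(Add(-945653, Function('H')(r, -798)), -1) = Pow(Add(-945653, Add(-181080, 216)), -1) = Pow(Add(-945653, -180864), -1) = Pow(-1126517, -1) = Rational(-1, 1126517)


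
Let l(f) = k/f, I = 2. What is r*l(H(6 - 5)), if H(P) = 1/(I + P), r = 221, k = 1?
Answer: 663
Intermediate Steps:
H(P) = 1/(2 + P)
l(f) = 1/f
r*l(H(6 - 5)) = 221/(1/(2 + (6 - 5))) = 221/(1/(2 + 1)) = 221/(1/3) = 221/(⅓) = 221*3 = 663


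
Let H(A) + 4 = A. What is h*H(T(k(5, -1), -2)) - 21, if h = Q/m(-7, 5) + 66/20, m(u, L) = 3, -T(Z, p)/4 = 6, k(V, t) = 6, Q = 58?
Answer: -9821/15 ≈ -654.73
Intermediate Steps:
T(Z, p) = -24 (T(Z, p) = -4*6 = -24)
H(A) = -4 + A
h = 679/30 (h = 58/3 + 66/20 = 58*(1/3) + 66*(1/20) = 58/3 + 33/10 = 679/30 ≈ 22.633)
h*H(T(k(5, -1), -2)) - 21 = 679*(-4 - 24)/30 - 21 = (679/30)*(-28) - 21 = -9506/15 - 21 = -9821/15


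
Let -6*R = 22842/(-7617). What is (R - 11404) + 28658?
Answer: 43809175/2539 ≈ 17255.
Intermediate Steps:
R = 1269/2539 (R = -3807/(-7617) = -3807*(-1)/7617 = -⅙*(-7614/2539) = 1269/2539 ≈ 0.49980)
(R - 11404) + 28658 = (1269/2539 - 11404) + 28658 = -28953487/2539 + 28658 = 43809175/2539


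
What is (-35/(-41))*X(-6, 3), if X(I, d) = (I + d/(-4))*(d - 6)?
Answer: 2835/164 ≈ 17.287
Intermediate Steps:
X(I, d) = (-6 + d)*(I - d/4) (X(I, d) = (I + d*(-¼))*(-6 + d) = (I - d/4)*(-6 + d) = (-6 + d)*(I - d/4))
(-35/(-41))*X(-6, 3) = (-35/(-41))*(-6*(-6) - ¼*3² + (3/2)*3 - 6*3) = (-35*(-1/41))*(36 - ¼*9 + 9/2 - 18) = 35*(36 - 9/4 + 9/2 - 18)/41 = (35/41)*(81/4) = 2835/164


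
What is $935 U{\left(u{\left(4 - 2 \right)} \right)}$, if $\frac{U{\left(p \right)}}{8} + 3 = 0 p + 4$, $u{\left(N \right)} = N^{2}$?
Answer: $7480$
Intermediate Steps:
$U{\left(p \right)} = 8$ ($U{\left(p \right)} = -24 + 8 \left(0 p + 4\right) = -24 + 8 \left(0 + 4\right) = -24 + 8 \cdot 4 = -24 + 32 = 8$)
$935 U{\left(u{\left(4 - 2 \right)} \right)} = 935 \cdot 8 = 7480$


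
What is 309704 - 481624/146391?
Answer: 45337396640/146391 ≈ 3.0970e+5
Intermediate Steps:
309704 - 481624/146391 = 45337396640/146391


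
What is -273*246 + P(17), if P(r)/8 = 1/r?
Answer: -1141678/17 ≈ -67158.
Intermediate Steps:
P(r) = 8/r
-273*246 + P(17) = -273*246 + 8/17 = -67158 + 8*(1/17) = -67158 + 8/17 = -1141678/17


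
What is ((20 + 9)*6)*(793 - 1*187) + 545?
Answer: 105989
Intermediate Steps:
((20 + 9)*6)*(793 - 1*187) + 545 = (29*6)*(793 - 187) + 545 = 174*606 + 545 = 105444 + 545 = 105989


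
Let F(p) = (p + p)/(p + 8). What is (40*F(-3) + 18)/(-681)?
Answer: 10/227 ≈ 0.044053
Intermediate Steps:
F(p) = 2*p/(8 + p) (F(p) = (2*p)/(8 + p) = 2*p/(8 + p))
(40*F(-3) + 18)/(-681) = (40*(2*(-3)/(8 - 3)) + 18)/(-681) = (40*(2*(-3)/5) + 18)*(-1/681) = (40*(2*(-3)*(⅕)) + 18)*(-1/681) = (40*(-6/5) + 18)*(-1/681) = (-48 + 18)*(-1/681) = -30*(-1/681) = 10/227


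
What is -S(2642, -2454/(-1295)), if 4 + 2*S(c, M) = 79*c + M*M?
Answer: -175012308983/1677025 ≈ -1.0436e+5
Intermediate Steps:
S(c, M) = -2 + M**2/2 + 79*c/2 (S(c, M) = -2 + (79*c + M*M)/2 = -2 + (79*c + M**2)/2 = -2 + (M**2 + 79*c)/2 = -2 + (M**2/2 + 79*c/2) = -2 + M**2/2 + 79*c/2)
-S(2642, -2454/(-1295)) = -(-2 + (-2454/(-1295))**2/2 + (79/2)*2642) = -(-2 + (-2454*(-1/1295))**2/2 + 104359) = -(-2 + (2454/1295)**2/2 + 104359) = -(-2 + (1/2)*(6022116/1677025) + 104359) = -(-2 + 3011058/1677025 + 104359) = -1*175012308983/1677025 = -175012308983/1677025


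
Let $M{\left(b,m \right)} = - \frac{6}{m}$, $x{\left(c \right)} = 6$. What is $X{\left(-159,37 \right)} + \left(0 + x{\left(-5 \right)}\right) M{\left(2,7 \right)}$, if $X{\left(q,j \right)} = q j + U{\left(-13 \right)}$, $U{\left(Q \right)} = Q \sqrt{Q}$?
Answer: $- \frac{41217}{7} - 13 i \sqrt{13} \approx -5888.1 - 46.872 i$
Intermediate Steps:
$U{\left(Q \right)} = Q^{\frac{3}{2}}$
$X{\left(q,j \right)} = j q - 13 i \sqrt{13}$ ($X{\left(q,j \right)} = q j + \left(-13\right)^{\frac{3}{2}} = j q - 13 i \sqrt{13}$)
$X{\left(-159,37 \right)} + \left(0 + x{\left(-5 \right)}\right) M{\left(2,7 \right)} = \left(37 \left(-159\right) - 13 i \sqrt{13}\right) + \left(0 + 6\right) \left(- \frac{6}{7}\right) = \left(-5883 - 13 i \sqrt{13}\right) + 6 \left(\left(-6\right) \frac{1}{7}\right) = \left(-5883 - 13 i \sqrt{13}\right) + 6 \left(- \frac{6}{7}\right) = \left(-5883 - 13 i \sqrt{13}\right) - \frac{36}{7} = - \frac{41217}{7} - 13 i \sqrt{13}$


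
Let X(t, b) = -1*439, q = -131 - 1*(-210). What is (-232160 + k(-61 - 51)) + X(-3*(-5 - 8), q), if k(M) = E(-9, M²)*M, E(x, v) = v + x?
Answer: -1636519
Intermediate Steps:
q = 79 (q = -131 + 210 = 79)
X(t, b) = -439
k(M) = M*(-9 + M²) (k(M) = (M² - 9)*M = (-9 + M²)*M = M*(-9 + M²))
(-232160 + k(-61 - 51)) + X(-3*(-5 - 8), q) = (-232160 + (-61 - 51)*(-9 + (-61 - 51)²)) - 439 = (-232160 - 112*(-9 + (-112)²)) - 439 = (-232160 - 112*(-9 + 12544)) - 439 = (-232160 - 112*12535) - 439 = (-232160 - 1403920) - 439 = -1636080 - 439 = -1636519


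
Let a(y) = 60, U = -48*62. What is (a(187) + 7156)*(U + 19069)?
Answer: 116127088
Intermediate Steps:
U = -2976
(a(187) + 7156)*(U + 19069) = (60 + 7156)*(-2976 + 19069) = 7216*16093 = 116127088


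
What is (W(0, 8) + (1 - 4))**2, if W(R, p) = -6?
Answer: 81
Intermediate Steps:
(W(0, 8) + (1 - 4))**2 = (-6 + (1 - 4))**2 = (-6 - 3)**2 = (-9)**2 = 81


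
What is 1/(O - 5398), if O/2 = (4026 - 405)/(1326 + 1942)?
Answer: -1634/8816711 ≈ -0.00018533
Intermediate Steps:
O = 3621/1634 (O = 2*((4026 - 405)/(1326 + 1942)) = 2*(3621/3268) = 3621/1634 ≈ 2.2160)
1/(O - 5398) = 1/(3621/1634 - 5398) = 1/(-8816711/1634) = -1634/8816711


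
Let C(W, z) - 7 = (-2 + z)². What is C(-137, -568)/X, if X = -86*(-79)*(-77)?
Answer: -29537/47558 ≈ -0.62107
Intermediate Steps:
X = -523138 (X = 6794*(-77) = -523138)
C(W, z) = 7 + (-2 + z)²
C(-137, -568)/X = (7 + (-2 - 568)²)/(-523138) = (7 + (-570)²)*(-1/523138) = (7 + 324900)*(-1/523138) = 324907*(-1/523138) = -29537/47558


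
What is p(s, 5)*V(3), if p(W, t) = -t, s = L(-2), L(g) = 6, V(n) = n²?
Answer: -45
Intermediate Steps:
s = 6
p(s, 5)*V(3) = -1*5*3² = -5*9 = -45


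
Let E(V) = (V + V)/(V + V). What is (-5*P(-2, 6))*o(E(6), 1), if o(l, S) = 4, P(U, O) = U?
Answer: 40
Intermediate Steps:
E(V) = 1 (E(V) = (2*V)/((2*V)) = (2*V)*(1/(2*V)) = 1)
(-5*P(-2, 6))*o(E(6), 1) = -5*(-2)*4 = 10*4 = 40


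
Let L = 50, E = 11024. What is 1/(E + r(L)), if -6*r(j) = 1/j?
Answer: 300/3307199 ≈ 9.0711e-5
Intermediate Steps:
r(j) = -1/(6*j)
1/(E + r(L)) = 1/(11024 - ⅙/50) = 1/(11024 - ⅙*1/50) = 1/(11024 - 1/300) = 1/(3307199/300) = 300/3307199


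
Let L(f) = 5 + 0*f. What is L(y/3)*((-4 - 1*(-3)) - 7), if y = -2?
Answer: -40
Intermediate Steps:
L(f) = 5 (L(f) = 5 + 0 = 5)
L(y/3)*((-4 - 1*(-3)) - 7) = 5*((-4 - 1*(-3)) - 7) = 5*((-4 + 3) - 7) = 5*(-1 - 7) = 5*(-8) = -40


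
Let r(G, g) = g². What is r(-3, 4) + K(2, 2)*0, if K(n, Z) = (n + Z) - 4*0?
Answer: 16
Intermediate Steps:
K(n, Z) = Z + n (K(n, Z) = (Z + n) + 0 = Z + n)
r(-3, 4) + K(2, 2)*0 = 4² + (2 + 2)*0 = 16 + 4*0 = 16 + 0 = 16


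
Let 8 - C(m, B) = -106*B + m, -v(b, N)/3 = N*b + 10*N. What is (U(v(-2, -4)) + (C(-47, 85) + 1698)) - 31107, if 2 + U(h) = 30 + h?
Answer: -20220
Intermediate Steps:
v(b, N) = -30*N - 3*N*b (v(b, N) = -3*(N*b + 10*N) = -3*(10*N + N*b) = -30*N - 3*N*b)
C(m, B) = 8 - m + 106*B (C(m, B) = 8 - (-106*B + m) = 8 - (m - 106*B) = 8 + (-m + 106*B) = 8 - m + 106*B)
U(h) = 28 + h (U(h) = -2 + (30 + h) = 28 + h)
(U(v(-2, -4)) + (C(-47, 85) + 1698)) - 31107 = ((28 - 3*(-4)*(10 - 2)) + ((8 - 1*(-47) + 106*85) + 1698)) - 31107 = ((28 - 3*(-4)*8) + ((8 + 47 + 9010) + 1698)) - 31107 = ((28 + 96) + (9065 + 1698)) - 31107 = (124 + 10763) - 31107 = 10887 - 31107 = -20220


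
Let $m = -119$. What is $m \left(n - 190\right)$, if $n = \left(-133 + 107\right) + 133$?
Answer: $9877$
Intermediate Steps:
$n = 107$ ($n = -26 + 133 = 107$)
$m \left(n - 190\right) = - 119 \left(107 - 190\right) = \left(-119\right) \left(-83\right) = 9877$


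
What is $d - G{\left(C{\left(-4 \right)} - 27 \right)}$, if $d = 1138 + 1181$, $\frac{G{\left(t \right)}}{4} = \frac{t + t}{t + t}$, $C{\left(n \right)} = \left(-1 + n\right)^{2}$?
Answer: $2315$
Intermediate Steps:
$G{\left(t \right)} = 4$ ($G{\left(t \right)} = 4 \frac{t + t}{t + t} = 4 \frac{2 t}{2 t} = 4 \cdot 2 t \frac{1}{2 t} = 4 \cdot 1 = 4$)
$d = 2319$
$d - G{\left(C{\left(-4 \right)} - 27 \right)} = 2319 - 4 = 2315$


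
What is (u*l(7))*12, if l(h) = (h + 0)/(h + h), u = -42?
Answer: -252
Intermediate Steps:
l(h) = ½ (l(h) = h/((2*h)) = h*(1/(2*h)) = ½)
(u*l(7))*12 = -42*½*12 = -21*12 = -252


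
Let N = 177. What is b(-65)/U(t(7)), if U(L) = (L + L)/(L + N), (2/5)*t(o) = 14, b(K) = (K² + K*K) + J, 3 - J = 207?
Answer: 124868/5 ≈ 24974.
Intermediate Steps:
J = -204 (J = 3 - 1*207 = 3 - 207 = -204)
b(K) = -204 + 2*K² (b(K) = (K² + K*K) - 204 = (K² + K²) - 204 = 2*K² - 204 = -204 + 2*K²)
t(o) = 35 (t(o) = (5/2)*14 = 35)
U(L) = 2*L/(177 + L) (U(L) = (L + L)/(L + 177) = (2*L)/(177 + L) = 2*L/(177 + L))
b(-65)/U(t(7)) = (-204 + 2*(-65)²)/((2*35/(177 + 35))) = (-204 + 2*4225)/((2*35/212)) = (-204 + 8450)/((2*35*(1/212))) = 8246/(35/106) = 8246*(106/35) = 124868/5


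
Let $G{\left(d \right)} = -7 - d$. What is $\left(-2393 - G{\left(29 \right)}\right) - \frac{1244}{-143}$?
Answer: $- \frac{335807}{143} \approx -2348.3$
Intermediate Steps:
$\left(-2393 - G{\left(29 \right)}\right) - \frac{1244}{-143} = \left(-2393 - \left(-7 - 29\right)\right) - \frac{1244}{-143} = \left(-2393 - \left(-7 - 29\right)\right) - - \frac{1244}{143} = \left(-2393 - -36\right) + \frac{1244}{143} = \left(-2393 + 36\right) + \frac{1244}{143} = -2357 + \frac{1244}{143} = - \frac{335807}{143}$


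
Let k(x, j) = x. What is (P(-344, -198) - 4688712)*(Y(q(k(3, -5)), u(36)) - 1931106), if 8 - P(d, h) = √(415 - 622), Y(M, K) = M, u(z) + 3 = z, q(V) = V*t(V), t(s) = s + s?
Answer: 9054300029952 + 5793264*I*√23 ≈ 9.0543e+12 + 2.7784e+7*I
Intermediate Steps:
t(s) = 2*s
q(V) = 2*V² (q(V) = V*(2*V) = 2*V²)
u(z) = -3 + z
P(d, h) = 8 - 3*I*√23 (P(d, h) = 8 - √(415 - 622) = 8 - √(-207) = 8 - 3*I*√23)
(P(-344, -198) - 4688712)*(Y(q(k(3, -5)), u(36)) - 1931106) = ((8 - 3*I*√23) - 4688712)*(2*3² - 1931106) = (-4688704 - 3*I*√23)*(2*9 - 1931106) = (-4688704 - 3*I*√23)*(18 - 1931106) = (-4688704 - 3*I*√23)*(-1931088) = 9054300029952 + 5793264*I*√23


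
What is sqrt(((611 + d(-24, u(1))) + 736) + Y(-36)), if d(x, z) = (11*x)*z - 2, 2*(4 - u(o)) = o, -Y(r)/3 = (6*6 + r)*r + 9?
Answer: sqrt(394) ≈ 19.849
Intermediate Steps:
Y(r) = -27 - 3*r*(36 + r) (Y(r) = -3*((6*6 + r)*r + 9) = -3*((36 + r)*r + 9) = -3*(r*(36 + r) + 9) = -3*(9 + r*(36 + r)) = -27 - 3*r*(36 + r))
u(o) = 4 - o/2
d(x, z) = -2 + 11*x*z (d(x, z) = 11*x*z - 2 = -2 + 11*x*z)
sqrt(((611 + d(-24, u(1))) + 736) + Y(-36)) = sqrt(((611 + (-2 + 11*(-24)*(4 - 1/2*1))) + 736) + (-27 - 108*(-36) - 3*(-36)**2)) = sqrt(((611 + (-2 + 11*(-24)*(4 - 1/2))) + 736) + (-27 + 3888 - 3*1296)) = sqrt(((611 + (-2 + 11*(-24)*(7/2))) + 736) + (-27 + 3888 - 3888)) = sqrt(((611 + (-2 - 924)) + 736) - 27) = sqrt(((611 - 926) + 736) - 27) = sqrt((-315 + 736) - 27) = sqrt(421 - 27) = sqrt(394)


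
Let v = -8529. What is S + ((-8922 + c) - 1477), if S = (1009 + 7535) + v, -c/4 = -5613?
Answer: 12068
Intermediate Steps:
c = 22452 (c = -4*(-5613) = 22452)
S = 15 (S = (1009 + 7535) - 8529 = 8544 - 8529 = 15)
S + ((-8922 + c) - 1477) = 15 + ((-8922 + 22452) - 1477) = 15 + (13530 - 1477) = 15 + 12053 = 12068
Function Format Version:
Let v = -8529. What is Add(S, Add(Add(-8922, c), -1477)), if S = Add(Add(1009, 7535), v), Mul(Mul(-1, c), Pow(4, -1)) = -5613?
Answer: 12068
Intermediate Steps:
c = 22452 (c = Mul(-4, -5613) = 22452)
S = 15 (S = Add(Add(1009, 7535), -8529) = Add(8544, -8529) = 15)
Add(S, Add(Add(-8922, c), -1477)) = Add(15, Add(Add(-8922, 22452), -1477)) = Add(15, Add(13530, -1477)) = Add(15, 12053) = 12068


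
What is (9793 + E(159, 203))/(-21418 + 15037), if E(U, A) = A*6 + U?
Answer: -11170/6381 ≈ -1.7505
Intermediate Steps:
E(U, A) = U + 6*A (E(U, A) = 6*A + U = U + 6*A)
(9793 + E(159, 203))/(-21418 + 15037) = (9793 + (159 + 6*203))/(-21418 + 15037) = (9793 + (159 + 1218))/(-6381) = (9793 + 1377)*(-1/6381) = 11170*(-1/6381) = -11170/6381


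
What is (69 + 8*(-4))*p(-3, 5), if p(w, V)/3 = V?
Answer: 555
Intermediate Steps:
p(w, V) = 3*V
(69 + 8*(-4))*p(-3, 5) = (69 + 8*(-4))*(3*5) = (69 - 32)*15 = 37*15 = 555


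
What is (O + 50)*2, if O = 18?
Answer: 136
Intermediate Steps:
(O + 50)*2 = (18 + 50)*2 = 68*2 = 136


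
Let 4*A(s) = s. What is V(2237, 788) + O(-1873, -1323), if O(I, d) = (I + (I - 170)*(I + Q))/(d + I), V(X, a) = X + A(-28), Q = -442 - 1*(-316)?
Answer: 761249/799 ≈ 952.75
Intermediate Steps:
A(s) = s/4
Q = -126 (Q = -442 + 316 = -126)
V(X, a) = -7 + X (V(X, a) = X + (1/4)*(-28) = X - 7 = -7 + X)
O(I, d) = (I + (-170 + I)*(-126 + I))/(I + d) (O(I, d) = (I + (I - 170)*(I - 126))/(d + I) = (I + (-170 + I)*(-126 + I))/(I + d))
V(2237, 788) + O(-1873, -1323) = (-7 + 2237) + (21420 + (-1873)**2 - 295*(-1873))/(-1873 - 1323) = 2230 + (21420 + 3508129 + 552535)/(-3196) = 2230 - 1/3196*4082084 = 2230 - 1020521/799 = 761249/799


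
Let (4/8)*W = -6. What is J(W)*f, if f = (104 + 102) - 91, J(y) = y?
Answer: -1380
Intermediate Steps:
W = -12 (W = 2*(-6) = -12)
f = 115 (f = 206 - 91 = 115)
J(W)*f = -12*115 = -1380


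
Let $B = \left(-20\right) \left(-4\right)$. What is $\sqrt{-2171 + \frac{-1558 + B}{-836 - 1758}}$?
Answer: $\frac{2 i \sqrt{912779314}}{1297} \approx 46.588 i$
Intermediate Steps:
$B = 80$
$\sqrt{-2171 + \frac{-1558 + B}{-836 - 1758}} = \sqrt{-2171 + \frac{-1558 + 80}{-836 - 1758}} = \sqrt{-2171 - \frac{1478}{-2594}} = \sqrt{-2171 - - \frac{739}{1297}} = \sqrt{-2171 + \frac{739}{1297}} = \sqrt{- \frac{2815048}{1297}} = \frac{2 i \sqrt{912779314}}{1297}$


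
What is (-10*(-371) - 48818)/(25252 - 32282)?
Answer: 22554/3515 ≈ 6.4165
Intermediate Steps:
(-10*(-371) - 48818)/(25252 - 32282) = (3710 - 48818)/(-7030) = -45108*(-1/7030) = 22554/3515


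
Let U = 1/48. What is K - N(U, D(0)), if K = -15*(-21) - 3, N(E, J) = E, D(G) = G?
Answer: 14975/48 ≈ 311.98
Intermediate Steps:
U = 1/48 ≈ 0.020833
K = 312 (K = 315 - 3 = 312)
K - N(U, D(0)) = 312 - 1*1/48 = 312 - 1/48 = 14975/48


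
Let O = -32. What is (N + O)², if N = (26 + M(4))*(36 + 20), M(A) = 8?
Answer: 3504384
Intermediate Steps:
N = 1904 (N = (26 + 8)*(36 + 20) = 34*56 = 1904)
(N + O)² = (1904 - 32)² = 1872² = 3504384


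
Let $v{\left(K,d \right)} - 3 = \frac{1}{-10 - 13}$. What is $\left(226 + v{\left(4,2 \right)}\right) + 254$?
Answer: $\frac{11108}{23} \approx 482.96$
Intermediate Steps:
$v{\left(K,d \right)} = \frac{68}{23}$ ($v{\left(K,d \right)} = 3 + \frac{1}{-10 - 13} = 3 + \frac{1}{-23} = 3 - \frac{1}{23} = \frac{68}{23}$)
$\left(226 + v{\left(4,2 \right)}\right) + 254 = \left(226 + \frac{68}{23}\right) + 254 = \frac{5266}{23} + 254 = \frac{11108}{23}$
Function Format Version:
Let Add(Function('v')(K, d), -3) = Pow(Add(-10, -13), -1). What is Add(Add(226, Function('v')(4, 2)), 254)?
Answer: Rational(11108, 23) ≈ 482.96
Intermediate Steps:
Function('v')(K, d) = Rational(68, 23) (Function('v')(K, d) = Add(3, Pow(Add(-10, -13), -1)) = Add(3, Pow(-23, -1)) = Add(3, Rational(-1, 23)) = Rational(68, 23))
Add(Add(226, Function('v')(4, 2)), 254) = Add(Add(226, Rational(68, 23)), 254) = Add(Rational(5266, 23), 254) = Rational(11108, 23)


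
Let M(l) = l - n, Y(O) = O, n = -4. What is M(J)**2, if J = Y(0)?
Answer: 16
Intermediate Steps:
J = 0
M(l) = 4 + l (M(l) = l - 1*(-4) = l + 4 = 4 + l)
M(J)**2 = (4 + 0)**2 = 4**2 = 16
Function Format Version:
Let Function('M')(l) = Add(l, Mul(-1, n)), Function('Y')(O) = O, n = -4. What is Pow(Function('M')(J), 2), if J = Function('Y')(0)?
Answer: 16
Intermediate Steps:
J = 0
Function('M')(l) = Add(4, l) (Function('M')(l) = Add(l, Mul(-1, -4)) = Add(l, 4) = Add(4, l))
Pow(Function('M')(J), 2) = Pow(Add(4, 0), 2) = Pow(4, 2) = 16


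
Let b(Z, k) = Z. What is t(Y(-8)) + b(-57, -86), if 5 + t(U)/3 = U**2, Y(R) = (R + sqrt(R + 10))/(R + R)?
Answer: -9117/128 - 3*sqrt(2)/16 ≈ -71.492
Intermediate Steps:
Y(R) = (R + sqrt(10 + R))/(2*R) (Y(R) = (R + sqrt(10 + R))/((2*R)) = (R + sqrt(10 + R))*(1/(2*R)) = (R + sqrt(10 + R))/(2*R))
t(U) = -15 + 3*U**2
t(Y(-8)) + b(-57, -86) = (-15 + 3*((1/2)*(-8 + sqrt(10 - 8))/(-8))**2) - 57 = (-15 + 3*((1/2)*(-1/8)*(-8 + sqrt(2)))**2) - 57 = (-15 + 3*(1/2 - sqrt(2)/16)**2) - 57 = -72 + 3*(1/2 - sqrt(2)/16)**2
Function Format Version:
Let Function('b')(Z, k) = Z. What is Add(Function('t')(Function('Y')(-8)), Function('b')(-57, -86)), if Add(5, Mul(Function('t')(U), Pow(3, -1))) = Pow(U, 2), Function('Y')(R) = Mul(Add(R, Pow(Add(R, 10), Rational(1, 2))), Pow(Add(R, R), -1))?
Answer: Add(Rational(-9117, 128), Mul(Rational(-3, 16), Pow(2, Rational(1, 2)))) ≈ -71.492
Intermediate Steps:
Function('Y')(R) = Mul(Rational(1, 2), Pow(R, -1), Add(R, Pow(Add(10, R), Rational(1, 2)))) (Function('Y')(R) = Mul(Add(R, Pow(Add(10, R), Rational(1, 2))), Pow(Mul(2, R), -1)) = Mul(Add(R, Pow(Add(10, R), Rational(1, 2))), Mul(Rational(1, 2), Pow(R, -1))) = Mul(Rational(1, 2), Pow(R, -1), Add(R, Pow(Add(10, R), Rational(1, 2)))))
Function('t')(U) = Add(-15, Mul(3, Pow(U, 2)))
Add(Function('t')(Function('Y')(-8)), Function('b')(-57, -86)) = Add(Add(-15, Mul(3, Pow(Mul(Rational(1, 2), Pow(-8, -1), Add(-8, Pow(Add(10, -8), Rational(1, 2)))), 2))), -57) = Add(Add(-15, Mul(3, Pow(Mul(Rational(1, 2), Rational(-1, 8), Add(-8, Pow(2, Rational(1, 2)))), 2))), -57) = Add(Add(-15, Mul(3, Pow(Add(Rational(1, 2), Mul(Rational(-1, 16), Pow(2, Rational(1, 2)))), 2))), -57) = Add(-72, Mul(3, Pow(Add(Rational(1, 2), Mul(Rational(-1, 16), Pow(2, Rational(1, 2)))), 2)))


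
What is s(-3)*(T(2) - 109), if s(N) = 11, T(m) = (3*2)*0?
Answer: -1199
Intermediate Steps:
T(m) = 0 (T(m) = 6*0 = 0)
s(-3)*(T(2) - 109) = 11*(0 - 109) = 11*(-109) = -1199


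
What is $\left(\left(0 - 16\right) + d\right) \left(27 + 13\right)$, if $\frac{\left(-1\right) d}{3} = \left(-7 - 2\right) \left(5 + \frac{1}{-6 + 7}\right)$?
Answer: $5840$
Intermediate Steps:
$d = 162$ ($d = - 3 \left(-7 - 2\right) \left(5 + \frac{1}{-6 + 7}\right) = - 3 \left(- 9 \left(5 + 1^{-1}\right)\right) = - 3 \left(- 9 \left(5 + 1\right)\right) = - 3 \left(\left(-9\right) 6\right) = \left(-3\right) \left(-54\right) = 162$)
$\left(\left(0 - 16\right) + d\right) \left(27 + 13\right) = \left(\left(0 - 16\right) + 162\right) \left(27 + 13\right) = \left(-16 + 162\right) 40 = 146 \cdot 40 = 5840$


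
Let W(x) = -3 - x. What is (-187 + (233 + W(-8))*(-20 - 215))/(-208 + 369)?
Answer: -56117/161 ≈ -348.55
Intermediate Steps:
(-187 + (233 + W(-8))*(-20 - 215))/(-208 + 369) = (-187 + (233 + (-3 - 1*(-8)))*(-20 - 215))/(-208 + 369) = (-187 + (233 + (-3 + 8))*(-235))/161 = (-187 + (233 + 5)*(-235))*(1/161) = (-187 + 238*(-235))*(1/161) = (-187 - 55930)*(1/161) = -56117*1/161 = -56117/161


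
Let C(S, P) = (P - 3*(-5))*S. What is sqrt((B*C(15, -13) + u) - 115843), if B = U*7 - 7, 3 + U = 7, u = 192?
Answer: I*sqrt(115021) ≈ 339.15*I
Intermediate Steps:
U = 4 (U = -3 + 7 = 4)
B = 21 (B = 4*7 - 7 = 28 - 7 = 21)
C(S, P) = S*(15 + P) (C(S, P) = (P + 15)*S = (15 + P)*S = S*(15 + P))
sqrt((B*C(15, -13) + u) - 115843) = sqrt((21*(15*(15 - 13)) + 192) - 115843) = sqrt((21*(15*2) + 192) - 115843) = sqrt((21*30 + 192) - 115843) = sqrt((630 + 192) - 115843) = sqrt(822 - 115843) = sqrt(-115021) = I*sqrt(115021)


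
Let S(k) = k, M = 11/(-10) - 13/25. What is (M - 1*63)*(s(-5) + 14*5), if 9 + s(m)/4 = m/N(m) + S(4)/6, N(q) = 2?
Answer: -8616/5 ≈ -1723.2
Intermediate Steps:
M = -81/50 (M = 11*(-1/10) - 13*1/25 = -11/10 - 13/25 = -81/50 ≈ -1.6200)
s(m) = -100/3 + 2*m (s(m) = -36 + 4*(m/2 + 4/6) = -36 + 4*(m*(1/2) + 4*(1/6)) = -36 + 4*(m/2 + 2/3) = -36 + 4*(2/3 + m/2) = -36 + (8/3 + 2*m) = -100/3 + 2*m)
(M - 1*63)*(s(-5) + 14*5) = (-81/50 - 1*63)*((-100/3 + 2*(-5)) + 14*5) = (-81/50 - 63)*((-100/3 - 10) + 70) = -3231*(-130/3 + 70)/50 = -3231/50*80/3 = -8616/5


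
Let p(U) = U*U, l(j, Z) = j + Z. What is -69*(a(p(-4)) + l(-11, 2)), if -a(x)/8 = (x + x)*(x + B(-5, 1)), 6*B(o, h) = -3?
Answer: 274413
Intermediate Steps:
B(o, h) = -1/2 (B(o, h) = (1/6)*(-3) = -1/2)
l(j, Z) = Z + j
p(U) = U**2
a(x) = -16*x*(-1/2 + x) (a(x) = -8*(x + x)*(x - 1/2) = -8*2*x*(-1/2 + x) = -16*x*(-1/2 + x))
-69*(a(p(-4)) + l(-11, 2)) = -69*(8*(-4)**2*(1 - 2*(-4)**2) + (2 - 11)) = -69*(8*16*(1 - 2*16) - 9) = -69*(8*16*(1 - 32) - 9) = -69*(8*16*(-31) - 9) = -69*(-3968 - 9) = -69*(-3977) = 274413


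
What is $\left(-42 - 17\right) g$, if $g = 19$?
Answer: $-1121$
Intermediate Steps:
$\left(-42 - 17\right) g = \left(-42 - 17\right) 19 = \left(-59\right) 19 = -1121$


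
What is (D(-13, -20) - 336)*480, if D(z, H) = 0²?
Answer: -161280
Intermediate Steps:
D(z, H) = 0
(D(-13, -20) - 336)*480 = (0 - 336)*480 = -336*480 = -161280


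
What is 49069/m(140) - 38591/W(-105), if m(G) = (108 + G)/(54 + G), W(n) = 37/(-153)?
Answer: 24547489/124 ≈ 1.9796e+5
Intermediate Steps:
W(n) = -37/153 (W(n) = 37*(-1/153) = -37/153)
m(G) = (108 + G)/(54 + G)
49069/m(140) - 38591/W(-105) = 49069/(((108 + 140)/(54 + 140))) - 38591/(-37/153) = 49069/((248/194)) - 38591*(-153/37) = 49069/(((1/194)*248)) + 159579 = 49069/(124/97) + 159579 = 49069*(97/124) + 159579 = 4759693/124 + 159579 = 24547489/124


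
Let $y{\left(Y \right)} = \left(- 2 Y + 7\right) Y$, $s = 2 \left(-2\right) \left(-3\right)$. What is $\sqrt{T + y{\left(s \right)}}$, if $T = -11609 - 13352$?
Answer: $i \sqrt{25165} \approx 158.63 i$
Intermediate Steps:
$T = -24961$
$s = 12$ ($s = \left(-4\right) \left(-3\right) = 12$)
$y{\left(Y \right)} = Y \left(7 - 2 Y\right)$ ($y{\left(Y \right)} = \left(7 - 2 Y\right) Y = Y \left(7 - 2 Y\right)$)
$\sqrt{T + y{\left(s \right)}} = \sqrt{-24961 + 12 \left(7 - 24\right)} = \sqrt{-24961 + 12 \left(-17\right)} = \sqrt{-24961 - 204} = \sqrt{-25165} = i \sqrt{25165}$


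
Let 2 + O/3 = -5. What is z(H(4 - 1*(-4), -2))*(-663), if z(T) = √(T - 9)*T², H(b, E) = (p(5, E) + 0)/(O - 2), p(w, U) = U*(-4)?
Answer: -42432*I*√4945/12167 ≈ -245.24*I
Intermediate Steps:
O = -21 (O = -6 + 3*(-5) = -6 - 15 = -21)
p(w, U) = -4*U
H(b, E) = 4*E/23 (H(b, E) = (-4*E + 0)/(-21 - 2) = -4*E/(-23) = -4*E*(-1/23) = 4*E/23)
z(T) = T²*√(-9 + T) (z(T) = √(-9 + T)*T² = T²*√(-9 + T))
z(H(4 - 1*(-4), -2))*(-663) = (((4/23)*(-2))²*√(-9 + (4/23)*(-2)))*(-663) = ((-8/23)²*√(-9 - 8/23))*(-663) = (64*√(-215/23)/529)*(-663) = (64*(I*√4945/23)/529)*(-663) = (64*I*√4945/12167)*(-663) = -42432*I*√4945/12167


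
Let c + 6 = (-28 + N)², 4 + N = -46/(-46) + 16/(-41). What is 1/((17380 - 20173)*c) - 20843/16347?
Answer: -31945855845508/25054874815131 ≈ -1.2750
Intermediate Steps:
N = -139/41 (N = -4 + (-46/(-46) + 16/(-41)) = -4 + (-46*(-1/46) + 16*(-1/41)) = -4 + (1 - 16/41) = -4 + 25/41 = -139/41 ≈ -3.3902)
c = 1646283/1681 (c = -6 + (-28 - 139/41)² = -6 + (-1287/41)² = -6 + 1656369/1681 = 1646283/1681 ≈ 979.35)
1/((17380 - 20173)*c) - 20843/16347 = 1/((17380 - 20173)*(1646283/1681)) - 20843/16347 = (1681/1646283)/(-2793) - 20843*1/16347 = -1/2793*1681/1646283 - 20843/16347 = -1681/4598068419 - 20843/16347 = -31945855845508/25054874815131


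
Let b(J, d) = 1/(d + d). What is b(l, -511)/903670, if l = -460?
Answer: -1/923550740 ≈ -1.0828e-9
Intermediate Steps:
b(J, d) = 1/(2*d)
b(l, -511)/903670 = ((1/2)/(-511))/903670 = ((1/2)*(-1/511))*(1/903670) = -1/1022*1/903670 = -1/923550740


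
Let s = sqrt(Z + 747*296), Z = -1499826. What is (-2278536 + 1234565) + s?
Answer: -1043971 + I*sqrt(1278714) ≈ -1.044e+6 + 1130.8*I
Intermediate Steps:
s = I*sqrt(1278714) (s = sqrt(-1499826 + 747*296) = sqrt(-1499826 + 221112) = sqrt(-1278714) = I*sqrt(1278714) ≈ 1130.8*I)
(-2278536 + 1234565) + s = (-2278536 + 1234565) + I*sqrt(1278714) = -1043971 + I*sqrt(1278714)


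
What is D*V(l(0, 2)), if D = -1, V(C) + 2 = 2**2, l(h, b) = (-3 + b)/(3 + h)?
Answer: -2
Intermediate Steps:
l(h, b) = (-3 + b)/(3 + h)
V(C) = 2 (V(C) = -2 + 2**2 = -2 + 4 = 2)
D*V(l(0, 2)) = -1*2 = -2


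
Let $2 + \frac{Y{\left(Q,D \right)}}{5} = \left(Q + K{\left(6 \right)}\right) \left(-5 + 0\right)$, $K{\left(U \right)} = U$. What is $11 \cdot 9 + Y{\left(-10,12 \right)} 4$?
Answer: $459$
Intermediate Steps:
$Y{\left(Q,D \right)} = -160 - 25 Q$ ($Y{\left(Q,D \right)} = -10 + 5 \left(Q + 6\right) \left(-5 + 0\right) = -10 + 5 \left(6 + Q\right) \left(-5\right) = -10 + 5 \left(-30 - 5 Q\right) = -10 - \left(150 + 25 Q\right) = -160 - 25 Q$)
$11 \cdot 9 + Y{\left(-10,12 \right)} 4 = 11 \cdot 9 + \left(-160 - -250\right) 4 = 99 + \left(-160 + 250\right) 4 = 99 + 90 \cdot 4 = 99 + 360 = 459$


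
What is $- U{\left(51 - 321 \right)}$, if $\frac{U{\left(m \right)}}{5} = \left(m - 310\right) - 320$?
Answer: $4500$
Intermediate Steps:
$U{\left(m \right)} = -3150 + 5 m$ ($U{\left(m \right)} = 5 \left(\left(m - 310\right) - 320\right) = 5 \left(\left(-310 + m\right) - 320\right) = 5 \left(-630 + m\right) = -3150 + 5 m$)
$- U{\left(51 - 321 \right)} = - (-3150 + 5 \left(51 - 321\right)) = - (-3150 + 5 \left(-270\right)) = - (-3150 - 1350) = \left(-1\right) \left(-4500\right) = 4500$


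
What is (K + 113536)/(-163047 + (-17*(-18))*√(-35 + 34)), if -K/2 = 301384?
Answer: 1564074704/521263095 + 978464*I/173754365 ≈ 3.0005 + 0.0056313*I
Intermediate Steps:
K = -602768 (K = -2*301384 = -602768)
(K + 113536)/(-163047 + (-17*(-18))*√(-35 + 34)) = (-602768 + 113536)/(-163047 + (-17*(-18))*√(-35 + 34)) = -489232/(-163047 + 306*√(-1)) = -489232*(-163047 - 306*I)/26584417845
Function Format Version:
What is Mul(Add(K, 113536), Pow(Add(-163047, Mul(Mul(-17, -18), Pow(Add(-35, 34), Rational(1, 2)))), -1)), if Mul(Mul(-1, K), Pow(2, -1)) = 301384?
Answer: Add(Rational(1564074704, 521263095), Mul(Rational(978464, 173754365), I)) ≈ Add(3.0005, Mul(0.0056313, I))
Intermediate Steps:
K = -602768 (K = Mul(-2, 301384) = -602768)
Mul(Add(K, 113536), Pow(Add(-163047, Mul(Mul(-17, -18), Pow(Add(-35, 34), Rational(1, 2)))), -1)) = Mul(Add(-602768, 113536), Pow(Add(-163047, Mul(Mul(-17, -18), Pow(Add(-35, 34), Rational(1, 2)))), -1)) = Mul(-489232, Pow(Add(-163047, Mul(306, Pow(-1, Rational(1, 2)))), -1)) = Mul(-489232, Pow(Add(-163047, Mul(306, I)), -1)) = Mul(-489232, Mul(Rational(1, 26584417845), Add(-163047, Mul(-306, I)))) = Mul(Rational(-489232, 26584417845), Add(-163047, Mul(-306, I)))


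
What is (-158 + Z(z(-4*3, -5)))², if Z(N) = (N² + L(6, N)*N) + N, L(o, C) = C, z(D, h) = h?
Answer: 12769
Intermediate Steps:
Z(N) = N + 2*N² (Z(N) = (N² + N*N) + N = (N² + N²) + N = 2*N² + N = N + 2*N²)
(-158 + Z(z(-4*3, -5)))² = (-158 - 5*(1 + 2*(-5)))² = (-158 - 5*(1 - 10))² = (-158 - 5*(-9))² = (-158 + 45)² = (-113)² = 12769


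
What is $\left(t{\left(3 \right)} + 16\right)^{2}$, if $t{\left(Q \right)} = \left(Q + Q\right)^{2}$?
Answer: $2704$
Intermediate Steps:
$t{\left(Q \right)} = 4 Q^{2}$ ($t{\left(Q \right)} = \left(2 Q\right)^{2} = 4 Q^{2}$)
$\left(t{\left(3 \right)} + 16\right)^{2} = \left(4 \cdot 3^{2} + 16\right)^{2} = \left(4 \cdot 9 + 16\right)^{2} = \left(36 + 16\right)^{2} = 52^{2} = 2704$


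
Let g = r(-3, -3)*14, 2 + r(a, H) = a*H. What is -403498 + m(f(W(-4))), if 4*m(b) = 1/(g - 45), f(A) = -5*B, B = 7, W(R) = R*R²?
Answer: -85541575/212 ≈ -4.0350e+5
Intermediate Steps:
W(R) = R³
f(A) = -35 (f(A) = -5*7 = -35)
r(a, H) = -2 + H*a (r(a, H) = -2 + a*H = -2 + H*a)
g = 98 (g = (-2 - 3*(-3))*14 = (-2 + 9)*14 = 7*14 = 98)
m(b) = 1/212 (m(b) = 1/(4*(98 - 45)) = (¼)/53 = (¼)*(1/53) = 1/212)
-403498 + m(f(W(-4))) = -403498 + 1/212 = -85541575/212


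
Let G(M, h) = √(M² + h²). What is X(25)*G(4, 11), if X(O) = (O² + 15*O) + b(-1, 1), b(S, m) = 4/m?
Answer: 1004*√137 ≈ 11752.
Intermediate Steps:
X(O) = 4 + O² + 15*O (X(O) = (O² + 15*O) + 4/1 = (O² + 15*O) + 4*1 = (O² + 15*O) + 4 = 4 + O² + 15*O)
X(25)*G(4, 11) = (4 + 25² + 15*25)*√(4² + 11²) = (4 + 625 + 375)*√(16 + 121) = 1004*√137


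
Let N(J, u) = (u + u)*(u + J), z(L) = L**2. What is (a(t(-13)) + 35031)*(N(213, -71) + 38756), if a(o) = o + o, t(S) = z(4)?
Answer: 651891296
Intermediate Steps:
N(J, u) = 2*u*(J + u) (N(J, u) = (2*u)*(J + u) = 2*u*(J + u))
t(S) = 16 (t(S) = 4**2 = 16)
a(o) = 2*o
(a(t(-13)) + 35031)*(N(213, -71) + 38756) = (2*16 + 35031)*(2*(-71)*(213 - 71) + 38756) = (32 + 35031)*(2*(-71)*142 + 38756) = 35063*(-20164 + 38756) = 35063*18592 = 651891296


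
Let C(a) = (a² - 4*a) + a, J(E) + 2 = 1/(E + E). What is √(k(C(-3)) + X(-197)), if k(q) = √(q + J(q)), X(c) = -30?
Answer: √(-1080 + 6*√577)/6 ≈ 5.0987*I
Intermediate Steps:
J(E) = -2 + 1/(2*E) (J(E) = -2 + 1/(E + E) = -2 + 1/(2*E))
C(a) = a² - 3*a
k(q) = √(-2 + q + 1/(2*q)) (k(q) = √(q + (-2 + 1/(2*q))) = √(-2 + q + 1/(2*q)))
√(k(C(-3)) + X(-197)) = √(√(-8 + 2/((-3*(-3 - 3))) + 4*(-3*(-3 - 3)))/2 - 30) = √(√(-8 + 2/((-3*(-6))) + 4*(-3*(-6)))/2 - 30) = √(√(-8 + 2/18 + 4*18)/2 - 30) = √(√(-8 + 2*(1/18) + 72)/2 - 30) = √(√(-8 + ⅑ + 72)/2 - 30) = √(√(577/9)/2 - 30) = √((√577/3)/2 - 30) = √(√577/6 - 30) = √(-30 + √577/6)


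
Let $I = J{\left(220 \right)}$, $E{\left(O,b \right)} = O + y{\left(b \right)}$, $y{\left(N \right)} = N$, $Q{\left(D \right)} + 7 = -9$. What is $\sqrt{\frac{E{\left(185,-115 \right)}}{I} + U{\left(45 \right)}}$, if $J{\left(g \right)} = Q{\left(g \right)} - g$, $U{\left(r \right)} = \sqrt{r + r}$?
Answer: $\frac{\sqrt{-4130 + 41772 \sqrt{10}}}{118} \approx 3.0315$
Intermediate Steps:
$Q{\left(D \right)} = -16$ ($Q{\left(D \right)} = -7 - 9 = -16$)
$U{\left(r \right)} = \sqrt{2} \sqrt{r}$ ($U{\left(r \right)} = \sqrt{2 r} = \sqrt{2} \sqrt{r}$)
$E{\left(O,b \right)} = O + b$
$J{\left(g \right)} = -16 - g$
$I = -236$ ($I = -16 - 220 = -236$)
$\sqrt{\frac{E{\left(185,-115 \right)}}{I} + U{\left(45 \right)}} = \sqrt{\frac{185 - 115}{-236} + \sqrt{2} \sqrt{45}} = \sqrt{70 \left(- \frac{1}{236}\right) + \sqrt{2} \cdot 3 \sqrt{5}} = \sqrt{- \frac{35}{118} + 3 \sqrt{10}}$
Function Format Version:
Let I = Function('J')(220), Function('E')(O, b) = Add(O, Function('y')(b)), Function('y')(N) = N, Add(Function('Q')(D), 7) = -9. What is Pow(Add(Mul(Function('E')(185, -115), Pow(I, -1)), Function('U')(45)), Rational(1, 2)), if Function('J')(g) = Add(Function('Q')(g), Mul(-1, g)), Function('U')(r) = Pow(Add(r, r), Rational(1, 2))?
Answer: Mul(Rational(1, 118), Pow(Add(-4130, Mul(41772, Pow(10, Rational(1, 2)))), Rational(1, 2))) ≈ 3.0315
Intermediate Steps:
Function('Q')(D) = -16 (Function('Q')(D) = Add(-7, -9) = -16)
Function('U')(r) = Mul(Pow(2, Rational(1, 2)), Pow(r, Rational(1, 2))) (Function('U')(r) = Pow(Mul(2, r), Rational(1, 2)) = Mul(Pow(2, Rational(1, 2)), Pow(r, Rational(1, 2))))
Function('E')(O, b) = Add(O, b)
Function('J')(g) = Add(-16, Mul(-1, g))
I = -236 (I = Add(-16, Mul(-1, 220)) = Add(-16, -220) = -236)
Pow(Add(Mul(Function('E')(185, -115), Pow(I, -1)), Function('U')(45)), Rational(1, 2)) = Pow(Add(Mul(Add(185, -115), Pow(-236, -1)), Mul(Pow(2, Rational(1, 2)), Pow(45, Rational(1, 2)))), Rational(1, 2)) = Pow(Add(Mul(70, Rational(-1, 236)), Mul(Pow(2, Rational(1, 2)), Mul(3, Pow(5, Rational(1, 2))))), Rational(1, 2)) = Pow(Add(Rational(-35, 118), Mul(3, Pow(10, Rational(1, 2)))), Rational(1, 2))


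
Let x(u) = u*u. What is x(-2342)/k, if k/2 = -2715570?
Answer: -1371241/1357785 ≈ -1.0099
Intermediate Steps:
k = -5431140 (k = 2*(-2715570) = -5431140)
x(u) = u²
x(-2342)/k = (-2342)²/(-5431140) = 5484964*(-1/5431140) = -1371241/1357785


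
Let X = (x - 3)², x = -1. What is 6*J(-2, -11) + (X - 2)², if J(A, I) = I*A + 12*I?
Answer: -464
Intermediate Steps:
X = 16 (X = (-1 - 3)² = (-4)² = 16)
J(A, I) = 12*I + A*I (J(A, I) = A*I + 12*I = 12*I + A*I)
6*J(-2, -11) + (X - 2)² = 6*(-11*(12 - 2)) + (16 - 2)² = 6*(-11*10) + 14² = 6*(-110) + 196 = -660 + 196 = -464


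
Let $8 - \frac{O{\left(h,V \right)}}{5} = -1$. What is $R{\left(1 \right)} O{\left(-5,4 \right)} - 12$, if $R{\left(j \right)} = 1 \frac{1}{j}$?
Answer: $33$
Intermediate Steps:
$O{\left(h,V \right)} = 45$ ($O{\left(h,V \right)} = 40 - -5 = 40 + 5 = 45$)
$R{\left(j \right)} = \frac{1}{j}$
$R{\left(1 \right)} O{\left(-5,4 \right)} - 12 = 1^{-1} \cdot 45 - 12 = 1 \cdot 45 - 12 = 45 - 12 = 33$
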